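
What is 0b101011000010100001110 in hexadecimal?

0x15850E

Group the bits into nibbles: 0001 0101 1000 0101 0000 1110 → 15850E.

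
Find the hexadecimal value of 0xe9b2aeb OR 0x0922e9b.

OR each hex digit independently (no carries):
  e|0=e, 9|9=9, b|2=b, 2|2=2, a|e=e, e|9=f, b|b=b

0xe9b2efb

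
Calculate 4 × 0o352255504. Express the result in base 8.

0o1651266420

Multiply each base-8 digit by 4, carrying:
  4×4 = 16 → write 0 carry 2
  0×4+2 = 2 → write 2
  5×4 = 20 → write 4 carry 2
  5×4+2 = 22 → write 6 carry 2
  5×4+2 = 22 → write 6 carry 2
  2×4+2 = 10 → write 2 carry 1
  2×4+1 = 9 → write 1 carry 1
  5×4+1 = 21 → write 5 carry 2
  3×4+2 = 14 → write 6 carry 1
  remaining carry: 1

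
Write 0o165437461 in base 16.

0x1D63F31

Each octal digit is 3 bits: 1=001 6=110 5=101 4=100 3=011 7=111 4=100 6=110 1=001.
Group the bits into nibbles: 0001 1101 0110 0011 1111 0011 0001 → 1D63F31.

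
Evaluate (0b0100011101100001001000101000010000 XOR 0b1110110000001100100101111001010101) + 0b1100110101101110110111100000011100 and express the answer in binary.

First 0b0100011101100001001000101000010000 XOR 0b1110110000001100100101111001010101 = 0b1010101101101101101101010001000101.
Add column by column in base 2, right to left:
  1+0 = 1
  0+0 = 0
  1+1 = 0 carry 1
  0+1+1 = 0 carry 1
  0+1+1 = 0 carry 1
  0+0+1 = 1
  1+0 = 1
  0+0 = 0
  0+0 = 0
  0+0 = 0
  1+0 = 1
  0+1 = 1
  1+1 = 0 carry 1
  0+1+1 = 0 carry 1
  1+1+1 = 1 carry 1
  1+0+1 = 0 carry 1
  0+1+1 = 0 carry 1
  1+1+1 = 1 carry 1
  1+0+1 = 0 carry 1
  0+1+1 = 0 carry 1
  1+1+1 = 1 carry 1
  1+1+1 = 1 carry 1
  0+0+1 = 1
  1+1 = 0 carry 1
  1+1+1 = 1 carry 1
  0+0+1 = 1
  1+1 = 0 carry 1
  1+0+1 = 0 carry 1
  0+1+1 = 0 carry 1
  1+1+1 = 1 carry 1
  0+0+1 = 1
  1+0 = 1
  0+1 = 1
  1+1 = 0 carry 1
  final carry 1

0b10111100011011100100100110001100001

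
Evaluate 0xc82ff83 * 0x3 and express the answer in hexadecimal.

0x2588fe89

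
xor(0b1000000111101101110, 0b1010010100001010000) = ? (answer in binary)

XOR bit by bit (1 where the bits differ):
  1000000111101101110
^ 1010010100001010000
= 0010010011100111110

0b0010010011100111110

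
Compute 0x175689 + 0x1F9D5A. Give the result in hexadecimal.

Add column by column in base 16, right to left:
  9+A = 3 carry 1
  8+5+1 = E
  6+D = 3 carry 1
  5+9+1 = F
  7+F = 6 carry 1
  1+1+1 = 3

0x36F3E3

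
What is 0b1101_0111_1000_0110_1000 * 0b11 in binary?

0b1010000110100100111000

Multiply each base-2 digit by 3, carrying:
  0×3 = 0 → write 0
  0×3 = 0 → write 0
  0×3 = 0 → write 0
  1×3 = 3 → write 1 carry 1
  0×3+1 = 1 → write 1
  1×3 = 3 → write 1 carry 1
  1×3+1 = 4 → write 0 carry 2
  0×3+2 = 2 → write 0 carry 1
  0×3+1 = 1 → write 1
  0×3 = 0 → write 0
  0×3 = 0 → write 0
  1×3 = 3 → write 1 carry 1
  1×3+1 = 4 → write 0 carry 2
  1×3+2 = 5 → write 1 carry 2
  1×3+2 = 5 → write 1 carry 2
  0×3+2 = 2 → write 0 carry 1
  1×3+1 = 4 → write 0 carry 2
  0×3+2 = 2 → write 0 carry 1
  1×3+1 = 4 → write 0 carry 2
  1×3+2 = 5 → write 1 carry 2
  remaining carry: 10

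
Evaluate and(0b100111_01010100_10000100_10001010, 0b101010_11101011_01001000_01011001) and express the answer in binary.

0b100010010000000000000000001000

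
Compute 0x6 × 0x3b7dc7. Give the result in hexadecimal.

0x164f2aa

Multiply each base-16 digit by 6, carrying:
  7×6 = 42 → write a carry 2
  c×6+2 = 74 → write a carry 4
  d×6+4 = 82 → write 2 carry 5
  7×6+5 = 47 → write f carry 2
  b×6+2 = 68 → write 4 carry 4
  3×6+4 = 22 → write 6 carry 1
  remaining carry: 1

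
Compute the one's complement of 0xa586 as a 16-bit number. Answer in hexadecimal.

Each hex digit d becomes f−d:
  a→5, 5→a, 8→7, 6→9

0x5a79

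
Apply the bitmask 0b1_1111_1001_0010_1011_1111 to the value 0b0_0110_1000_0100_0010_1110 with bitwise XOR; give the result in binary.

0b110010001011010010001

XOR bit by bit (1 where the bits differ):
  001101000010000101110
^ 111111001001010111111
= 110010001011010010001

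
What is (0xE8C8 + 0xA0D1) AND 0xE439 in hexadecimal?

Add column by column in base 16, right to left:
  8+1 = 9
  C+D = 9 carry 1
  8+0+1 = 9
  E+A = 8 carry 1
  final carry 1
Sum = 0x18999; now AND with 0xE439:
  1&0=0, 8&E=8, 9&4=0, 9&3=1, 9&9=9

0x8019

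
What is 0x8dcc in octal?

0o106714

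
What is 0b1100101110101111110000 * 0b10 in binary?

Multiply each base-2 digit by 2, carrying:
  0×2 = 0 → write 0
  0×2 = 0 → write 0
  0×2 = 0 → write 0
  0×2 = 0 → write 0
  1×2 = 2 → write 0 carry 1
  1×2+1 = 3 → write 1 carry 1
  1×2+1 = 3 → write 1 carry 1
  1×2+1 = 3 → write 1 carry 1
  1×2+1 = 3 → write 1 carry 1
  1×2+1 = 3 → write 1 carry 1
  0×2+1 = 1 → write 1
  1×2 = 2 → write 0 carry 1
  0×2+1 = 1 → write 1
  1×2 = 2 → write 0 carry 1
  1×2+1 = 3 → write 1 carry 1
  1×2+1 = 3 → write 1 carry 1
  0×2+1 = 1 → write 1
  1×2 = 2 → write 0 carry 1
  0×2+1 = 1 → write 1
  0×2 = 0 → write 0
  1×2 = 2 → write 0 carry 1
  1×2+1 = 3 → write 1 carry 1
  remaining carry: 1

0b11001011101011111100000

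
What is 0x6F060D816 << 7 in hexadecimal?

0x378306C0B00

7 bits is not a whole number of base-16 digits; in binary: 11011110000011000001101100000010110 << 7 = 110111100000110000011011000000101100000000.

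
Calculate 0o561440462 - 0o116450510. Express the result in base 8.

Subtract column by column in base 8:
  2-0 → 2
  6-1 → 5
  4-5 → 7 (borrow)
  0-0-1 → 7 (borrow)
  4-5-1 → 6 (borrow)
  4-4-1 → 7 (borrow)
  1-6-1 → 2 (borrow)
  6-1-1 → 4
  5-1 → 4

0o442767752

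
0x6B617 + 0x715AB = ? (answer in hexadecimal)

Add column by column in base 16, right to left:
  7+B = 2 carry 1
  1+A+1 = C
  6+5 = B
  B+1 = C
  6+7 = D

0xDCBC2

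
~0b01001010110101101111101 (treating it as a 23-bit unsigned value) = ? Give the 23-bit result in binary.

0b10110101001010010000010

Invert each bit: 01001010110101101111101 → 10110101001010010000010.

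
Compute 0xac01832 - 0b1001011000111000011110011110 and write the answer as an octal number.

0xac01832 = 0o1260014062 in octal.
0b1001011000111000011110011110 = 0o1130703636 in octal.
Subtract column by column in base 8:
  2-6 → 4 (borrow)
  6-3-1 → 2
  0-6 → 2 (borrow)
  4-3-1 → 0
  1-0 → 1
  0-7 → 1 (borrow)
  0-0-1 → 7 (borrow)
  6-3-1 → 2
  2-1 → 1
  1-1 → 0

0o127110224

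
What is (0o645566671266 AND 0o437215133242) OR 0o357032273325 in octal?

0o757036273367

0o645566671266 AND 0o437215133242 = 0o405004031242.
Then OR with 0o357032273325.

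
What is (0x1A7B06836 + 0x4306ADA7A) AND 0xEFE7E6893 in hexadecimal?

0x4D81A4090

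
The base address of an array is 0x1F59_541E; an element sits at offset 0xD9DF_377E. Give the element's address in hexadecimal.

Add column by column in base 16, right to left:
  E+E = C carry 1
  1+7+1 = 9
  4+7 = B
  5+3 = 8
  9+F = 8 carry 1
  5+D+1 = 3 carry 1
  F+9+1 = 9 carry 1
  1+D+1 = F

0xF9388B9C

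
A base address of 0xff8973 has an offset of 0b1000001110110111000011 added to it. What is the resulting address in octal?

0o110073466

0xff8973 = 0o77704563 in octal.
0b1000001110110111000011 = 0o10166703 in octal.
Add column by column in base 8, right to left:
  3+3 = 6
  6+0 = 6
  5+7 = 4 carry 1
  4+6+1 = 3 carry 1
  0+6+1 = 7
  7+1 = 0 carry 1
  7+0+1 = 0 carry 1
  7+1+1 = 1 carry 1
  final carry 1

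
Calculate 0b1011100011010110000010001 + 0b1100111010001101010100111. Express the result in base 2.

Add column by column in base 2, right to left:
  1+1 = 0 carry 1
  0+1+1 = 0 carry 1
  0+1+1 = 0 carry 1
  0+0+1 = 1
  1+0 = 1
  0+1 = 1
  0+0 = 0
  0+1 = 1
  0+0 = 0
  0+1 = 1
  1+0 = 1
  1+1 = 0 carry 1
  0+1+1 = 0 carry 1
  1+0+1 = 0 carry 1
  0+0+1 = 1
  1+0 = 1
  1+1 = 0 carry 1
  0+0+1 = 1
  0+1 = 1
  0+1 = 1
  1+1 = 0 carry 1
  1+0+1 = 0 carry 1
  1+0+1 = 0 carry 1
  0+1+1 = 0 carry 1
  1+1+1 = 1 carry 1
  final carry 1

0b11000011101100011010111000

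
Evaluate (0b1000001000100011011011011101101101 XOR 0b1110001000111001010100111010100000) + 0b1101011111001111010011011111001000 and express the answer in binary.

0b10011011111101001100011000110010101

First 0b1000001000100011011011011101101101 XOR 0b1110001000111001010100111010100000 = 0b0110000000011010001111100111001101.
Add column by column in base 2, right to left:
  1+0 = 1
  0+0 = 0
  1+0 = 1
  1+1 = 0 carry 1
  0+0+1 = 1
  0+0 = 0
  1+1 = 0 carry 1
  1+1+1 = 1 carry 1
  1+1+1 = 1 carry 1
  0+1+1 = 0 carry 1
  0+1+1 = 0 carry 1
  1+0+1 = 0 carry 1
  1+1+1 = 1 carry 1
  1+1+1 = 1 carry 1
  1+0+1 = 0 carry 1
  1+0+1 = 0 carry 1
  0+1+1 = 0 carry 1
  0+0+1 = 1
  0+1 = 1
  1+1 = 0 carry 1
  0+1+1 = 0 carry 1
  1+1+1 = 1 carry 1
  1+0+1 = 0 carry 1
  0+0+1 = 1
  0+1 = 1
  0+1 = 1
  0+1 = 1
  0+1 = 1
  0+1 = 1
  0+0 = 0
  0+1 = 1
  1+0 = 1
  1+1 = 0 carry 1
  0+1+1 = 0 carry 1
  final carry 1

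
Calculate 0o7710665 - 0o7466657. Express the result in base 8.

0o222006

Subtract column by column in base 8:
  5-7 → 6 (borrow)
  6-5-1 → 0
  6-6 → 0
  0-6 → 2 (borrow)
  1-6-1 → 2 (borrow)
  7-4-1 → 2
  7-7 → 0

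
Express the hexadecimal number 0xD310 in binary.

Expand each hex digit to 4 bits: D=1101 3=0011 1=0001 0=0000.

0b1101001100010000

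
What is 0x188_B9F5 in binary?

0b1100010001011100111110101

Expand each hex digit to 4 bits: 1=0001 8=1000 8=1000 B=1011 9=1001 F=1111 5=0101.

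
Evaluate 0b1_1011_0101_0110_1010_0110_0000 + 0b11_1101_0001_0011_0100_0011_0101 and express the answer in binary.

Add column by column in base 2, right to left:
  0+1 = 1
  0+0 = 0
  0+1 = 1
  0+0 = 0
  0+1 = 1
  1+1 = 0 carry 1
  1+0+1 = 0 carry 1
  0+0+1 = 1
  0+0 = 0
  1+0 = 1
  0+1 = 1
  1+0 = 1
  0+1 = 1
  1+1 = 0 carry 1
  1+0+1 = 0 carry 1
  0+0+1 = 1
  1+1 = 0 carry 1
  0+0+1 = 1
  1+0 = 1
  0+0 = 0
  1+1 = 0 carry 1
  1+0+1 = 0 carry 1
  0+1+1 = 0 carry 1
  1+1+1 = 1 carry 1
  1+1+1 = 1 carry 1
  0+1+1 = 0 carry 1
  final carry 1

0b101100001101001111010010101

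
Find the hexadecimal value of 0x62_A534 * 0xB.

Multiply each base-16 digit by 11, carrying:
  4×11 = 44 → write C carry 2
  3×11+2 = 35 → write 3 carry 2
  5×11+2 = 57 → write 9 carry 3
  A×11+3 = 113 → write 1 carry 7
  2×11+7 = 29 → write D carry 1
  6×11+1 = 67 → write 3 carry 4
  remaining carry: 4

0x43D193C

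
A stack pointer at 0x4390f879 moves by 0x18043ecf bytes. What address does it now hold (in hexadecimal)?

0x5b953748

Add column by column in base 16, right to left:
  9+f = 8 carry 1
  7+c+1 = 4 carry 1
  8+e+1 = 7 carry 1
  f+3+1 = 3 carry 1
  0+4+1 = 5
  9+0 = 9
  3+8 = b
  4+1 = 5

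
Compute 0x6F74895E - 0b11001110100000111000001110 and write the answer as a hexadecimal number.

0x6C3A7B50

0b11001110100000111000001110 = 0x33A0E0E in hexadecimal.
Subtract column by column in base 16:
  E-E → 0
  5-0 → 5
  9-E → B (borrow)
  8-0-1 → 7
  4-A → A (borrow)
  7-3-1 → 3
  F-3 → C
  6-0 → 6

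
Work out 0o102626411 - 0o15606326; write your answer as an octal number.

Subtract column by column in base 8:
  1-6 → 3 (borrow)
  1-2-1 → 6 (borrow)
  4-3-1 → 0
  6-6 → 0
  2-0 → 2
  6-6 → 0
  2-5 → 5 (borrow)
  0-1-1 → 6 (borrow)
  1-0-1 → 0

0o65020063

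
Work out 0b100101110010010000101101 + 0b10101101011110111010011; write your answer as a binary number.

Add column by column in base 2, right to left:
  1+1 = 0 carry 1
  0+1+1 = 0 carry 1
  1+0+1 = 0 carry 1
  1+0+1 = 0 carry 1
  0+1+1 = 0 carry 1
  1+0+1 = 0 carry 1
  0+1+1 = 0 carry 1
  0+1+1 = 0 carry 1
  0+1+1 = 0 carry 1
  0+0+1 = 1
  1+1 = 0 carry 1
  0+1+1 = 0 carry 1
  0+1+1 = 0 carry 1
  1+1+1 = 1 carry 1
  0+0+1 = 1
  0+1 = 1
  1+0 = 1
  1+1 = 0 carry 1
  1+1+1 = 1 carry 1
  0+0+1 = 1
  1+1 = 0 carry 1
  0+0+1 = 1
  0+1 = 1
  1+0 = 1

0b111011011110001000000000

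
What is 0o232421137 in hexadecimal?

Each octal digit is 3 bits: 2=010 3=011 2=010 4=100 2=010 1=001 1=001 3=011 7=111.
Group the bits into nibbles: 0010 0110 1010 0010 0010 0101 1111 → 26a225f.

0x26a225f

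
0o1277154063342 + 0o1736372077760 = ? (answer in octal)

Add column by column in base 8, right to left:
  2+0 = 2
  4+6 = 2 carry 1
  3+7+1 = 3 carry 1
  3+7+1 = 3 carry 1
  6+7+1 = 6 carry 1
  0+0+1 = 1
  4+2 = 6
  5+7 = 4 carry 1
  1+3+1 = 5
  7+6 = 5 carry 1
  7+3+1 = 3 carry 1
  2+7+1 = 2 carry 1
  1+1+1 = 3

0o3235546163322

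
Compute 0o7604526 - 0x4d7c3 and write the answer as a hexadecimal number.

0x1a3193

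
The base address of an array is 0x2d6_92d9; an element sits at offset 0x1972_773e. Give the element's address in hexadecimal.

0x1c490a17

Add column by column in base 16, right to left:
  9+e = 7 carry 1
  d+3+1 = 1 carry 1
  2+7+1 = a
  9+7 = 0 carry 1
  6+2+1 = 9
  d+7 = 4 carry 1
  2+9+1 = c
  0+1 = 1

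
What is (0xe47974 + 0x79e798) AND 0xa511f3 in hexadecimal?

Add column by column in base 16, right to left:
  4+8 = c
  7+9 = 0 carry 1
  9+7+1 = 1 carry 1
  7+e+1 = 6 carry 1
  4+9+1 = e
  e+7 = 5 carry 1
  final carry 1
Sum = 0x15e610c; now AND with 0xa511f3:
  1&0=0, 5&a=0, e&5=4, 6&1=0, 1&1=1, 0&f=0, c&3=0

0x40100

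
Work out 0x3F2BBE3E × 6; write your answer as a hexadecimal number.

0x17B067574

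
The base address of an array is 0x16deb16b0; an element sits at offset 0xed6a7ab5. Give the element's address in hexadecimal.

0x25b559165

Add column by column in base 16, right to left:
  0+5 = 5
  b+b = 6 carry 1
  6+a+1 = 1 carry 1
  1+7+1 = 9
  b+a = 5 carry 1
  e+6+1 = 5 carry 1
  d+d+1 = b carry 1
  6+e+1 = 5 carry 1
  1+0+1 = 2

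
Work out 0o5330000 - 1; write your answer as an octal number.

0o5327777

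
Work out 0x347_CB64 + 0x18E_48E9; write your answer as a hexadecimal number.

Add column by column in base 16, right to left:
  4+9 = D
  6+E = 4 carry 1
  B+8+1 = 4 carry 1
  C+4+1 = 1 carry 1
  7+E+1 = 6 carry 1
  4+8+1 = D
  3+1 = 4

0x4D6144D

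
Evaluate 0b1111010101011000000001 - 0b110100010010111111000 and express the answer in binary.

0b1000110011000000001001

Subtract column by column in base 2:
  1-0 → 1
  0-0 → 0
  0-0 → 0
  0-1 → 1 (borrow)
  0-1-1 → 0 (borrow)
  0-1-1 → 0 (borrow)
  0-1-1 → 0 (borrow)
  0-1-1 → 0 (borrow)
  0-1-1 → 0 (borrow)
  1-0-1 → 0
  1-1 → 0
  0-0 → 0
  1-0 → 1
  0-1 → 1 (borrow)
  1-0-1 → 0
  0-0 → 0
  1-0 → 1
  0-1 → 1 (borrow)
  1-0-1 → 0
  1-1 → 0
  1-1 → 0
  1-0 → 1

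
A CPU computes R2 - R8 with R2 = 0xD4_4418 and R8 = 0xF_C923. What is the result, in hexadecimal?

Subtract column by column in base 16:
  8-3 → 5
  1-2 → F (borrow)
  4-9-1 → A (borrow)
  4-C-1 → 7 (borrow)
  4-F-1 → 4 (borrow)
  D-0-1 → C

0xC47AF5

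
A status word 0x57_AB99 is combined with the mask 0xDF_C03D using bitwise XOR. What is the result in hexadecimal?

XOR each hex digit independently (no carries):
  5^D=8, 7^F=8, A^C=6, B^0=B, 9^3=A, 9^D=4

0x886BA4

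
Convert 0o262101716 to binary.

0b10110010001000001111001110

Each octal digit is 3 bits: 2=010 6=110 2=010 1=001 0=000 1=001 7=111 1=001 6=110.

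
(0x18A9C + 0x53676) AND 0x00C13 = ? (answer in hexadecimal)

Add column by column in base 16, right to left:
  C+6 = 2 carry 1
  9+7+1 = 1 carry 1
  A+6+1 = 1 carry 1
  8+3+1 = C
  1+5 = 6
Sum = 0x6C112; now AND with 0x00C13:
  6&0=0, C&0=0, 1&C=0, 1&1=1, 2&3=2

0x12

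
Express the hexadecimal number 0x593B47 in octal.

Expand each hex digit to 4 bits: 5=0101 9=1001 3=0011 B=1011 4=0100 7=0111.
Group the bits in threes: 010 110 010 011 101 101 000 111 → 26235507.

0o26235507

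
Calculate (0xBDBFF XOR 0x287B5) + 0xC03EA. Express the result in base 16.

0x156034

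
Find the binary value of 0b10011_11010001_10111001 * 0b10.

Multiply each base-2 digit by 2, carrying:
  1×2 = 2 → write 0 carry 1
  0×2+1 = 1 → write 1
  0×2 = 0 → write 0
  1×2 = 2 → write 0 carry 1
  1×2+1 = 3 → write 1 carry 1
  1×2+1 = 3 → write 1 carry 1
  0×2+1 = 1 → write 1
  1×2 = 2 → write 0 carry 1
  1×2+1 = 3 → write 1 carry 1
  0×2+1 = 1 → write 1
  0×2 = 0 → write 0
  0×2 = 0 → write 0
  1×2 = 2 → write 0 carry 1
  0×2+1 = 1 → write 1
  1×2 = 2 → write 0 carry 1
  1×2+1 = 3 → write 1 carry 1
  1×2+1 = 3 → write 1 carry 1
  1×2+1 = 3 → write 1 carry 1
  0×2+1 = 1 → write 1
  0×2 = 0 → write 0
  1×2 = 2 → write 0 carry 1
  remaining carry: 1

0b1001111010001101110010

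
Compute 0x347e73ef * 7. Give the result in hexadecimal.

0x16f752b89

Multiply each base-16 digit by 7, carrying:
  f×7 = 105 → write 9 carry 6
  e×7+6 = 104 → write 8 carry 6
  3×7+6 = 27 → write b carry 1
  7×7+1 = 50 → write 2 carry 3
  e×7+3 = 101 → write 5 carry 6
  7×7+6 = 55 → write 7 carry 3
  4×7+3 = 31 → write f carry 1
  3×7+1 = 22 → write 6 carry 1
  remaining carry: 1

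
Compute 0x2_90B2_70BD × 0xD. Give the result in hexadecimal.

0x21590FB999

Multiply each base-16 digit by 13, carrying:
  D×13 = 169 → write 9 carry 10
  B×13+10 = 153 → write 9 carry 9
  0×13+9 = 9 → write 9
  7×13 = 91 → write B carry 5
  2×13+5 = 31 → write F carry 1
  B×13+1 = 144 → write 0 carry 9
  0×13+9 = 9 → write 9
  9×13 = 117 → write 5 carry 7
  2×13+7 = 33 → write 1 carry 2
  remaining carry: 2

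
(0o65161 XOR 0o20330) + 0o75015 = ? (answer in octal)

0o142266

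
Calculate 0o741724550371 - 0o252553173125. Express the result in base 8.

Subtract column by column in base 8:
  1-5 → 4 (borrow)
  7-2-1 → 4
  3-1 → 2
  0-3 → 5 (borrow)
  5-7-1 → 5 (borrow)
  5-1-1 → 3
  4-3 → 1
  2-5 → 5 (borrow)
  7-5-1 → 1
  1-2 → 7 (borrow)
  4-5-1 → 6 (borrow)
  7-2-1 → 4

0o467151355244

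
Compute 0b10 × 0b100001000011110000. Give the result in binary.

0b1000010000111100000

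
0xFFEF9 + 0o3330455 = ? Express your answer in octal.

0xFFEF9 = 0o3777371 in octal.
Add column by column in base 8, right to left:
  1+5 = 6
  7+5 = 4 carry 1
  3+4+1 = 0 carry 1
  7+0+1 = 0 carry 1
  7+3+1 = 3 carry 1
  7+3+1 = 3 carry 1
  3+3+1 = 7

0o7330046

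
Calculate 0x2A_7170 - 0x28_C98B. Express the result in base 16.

Subtract column by column in base 16:
  0-B → 5 (borrow)
  7-8-1 → E (borrow)
  1-9-1 → 7 (borrow)
  7-C-1 → A (borrow)
  A-8-1 → 1
  2-2 → 0

0x1A7E5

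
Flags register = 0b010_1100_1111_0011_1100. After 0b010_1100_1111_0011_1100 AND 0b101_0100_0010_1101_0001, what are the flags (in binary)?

0b0000100001000010000

AND bit by bit (1 only where both bits are 1):
  0101100111100111100
& 1010100001011010001
= 0000100001000010000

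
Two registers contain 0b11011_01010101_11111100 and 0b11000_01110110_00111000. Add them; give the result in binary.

0b1100111100110000110100

Add column by column in base 2, right to left:
  0+0 = 0
  0+0 = 0
  1+0 = 1
  1+1 = 0 carry 1
  1+1+1 = 1 carry 1
  1+1+1 = 1 carry 1
  1+0+1 = 0 carry 1
  1+0+1 = 0 carry 1
  1+0+1 = 0 carry 1
  0+1+1 = 0 carry 1
  1+1+1 = 1 carry 1
  0+0+1 = 1
  1+1 = 0 carry 1
  0+1+1 = 0 carry 1
  1+1+1 = 1 carry 1
  0+0+1 = 1
  1+0 = 1
  1+0 = 1
  0+0 = 0
  1+1 = 0 carry 1
  1+1+1 = 1 carry 1
  final carry 1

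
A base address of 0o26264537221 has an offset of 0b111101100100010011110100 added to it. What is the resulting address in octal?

0o26362201605

0b111101100100010011110100 = 0o75442364 in octal.
Add column by column in base 8, right to left:
  1+4 = 5
  2+6 = 0 carry 1
  2+3+1 = 6
  7+2 = 1 carry 1
  3+4+1 = 0 carry 1
  5+4+1 = 2 carry 1
  4+5+1 = 2 carry 1
  6+7+1 = 6 carry 1
  2+0+1 = 3
  6+0 = 6
  2+0 = 2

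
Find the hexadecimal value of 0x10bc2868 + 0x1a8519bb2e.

0x1a95d5e396

Add column by column in base 16, right to left:
  8+e = 6 carry 1
  6+2+1 = 9
  8+b = 3 carry 1
  2+b+1 = e
  c+9 = 5 carry 1
  b+1+1 = d
  0+5 = 5
  1+8 = 9
  0+a = a
  0+1 = 1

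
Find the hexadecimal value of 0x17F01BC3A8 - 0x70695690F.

0x10E9865A99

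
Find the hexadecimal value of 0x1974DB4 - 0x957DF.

0x18DF5D5

Subtract column by column in base 16:
  4-F → 5 (borrow)
  B-D-1 → D (borrow)
  D-7-1 → 5
  4-5 → F (borrow)
  7-9-1 → D (borrow)
  9-0-1 → 8
  1-0 → 1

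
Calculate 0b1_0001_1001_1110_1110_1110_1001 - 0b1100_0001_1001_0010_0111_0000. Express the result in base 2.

0b10110000101110001111001

Subtract column by column in base 2:
  1-0 → 1
  0-0 → 0
  0-0 → 0
  1-0 → 1
  0-1 → 1 (borrow)
  1-1-1 → 1 (borrow)
  1-1-1 → 1 (borrow)
  1-0-1 → 0
  0-0 → 0
  1-1 → 0
  1-0 → 1
  1-0 → 1
  0-1 → 1 (borrow)
  1-0-1 → 0
  1-0 → 1
  1-1 → 0
  1-1 → 0
  0-0 → 0
  0-0 → 0
  1-0 → 1
  1-0 → 1
  0-0 → 0
  0-1 → 1 (borrow)
  0-1-1 → 0 (borrow)
  1-0-1 → 0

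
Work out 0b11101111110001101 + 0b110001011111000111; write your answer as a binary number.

Add column by column in base 2, right to left:
  1+1 = 0 carry 1
  0+1+1 = 0 carry 1
  1+1+1 = 1 carry 1
  1+0+1 = 0 carry 1
  0+0+1 = 1
  0+0 = 0
  0+1 = 1
  1+1 = 0 carry 1
  1+1+1 = 1 carry 1
  1+1+1 = 1 carry 1
  1+1+1 = 1 carry 1
  1+0+1 = 0 carry 1
  1+1+1 = 1 carry 1
  0+0+1 = 1
  1+0 = 1
  1+0 = 1
  1+1 = 0 carry 1
  0+1+1 = 0 carry 1
  final carry 1

0b1001111011101010100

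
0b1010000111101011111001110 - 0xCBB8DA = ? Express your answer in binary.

0xCBB8DA = 0b110010111011100011011010 in binary.
Subtract column by column in base 2:
  0-0 → 0
  1-1 → 0
  1-0 → 1
  1-1 → 0
  0-1 → 1 (borrow)
  0-0-1 → 1 (borrow)
  1-1-1 → 1 (borrow)
  1-1-1 → 1 (borrow)
  1-0-1 → 0
  1-0 → 1
  1-0 → 1
  0-1 → 1 (borrow)
  1-1-1 → 1 (borrow)
  0-1-1 → 0 (borrow)
  1-0-1 → 0
  1-1 → 0
  1-1 → 0
  1-1 → 0
  0-0 → 0
  0-1 → 1 (borrow)
  0-0-1 → 1 (borrow)
  0-0-1 → 1 (borrow)
  1-1-1 → 1 (borrow)
  0-1-1 → 0 (borrow)
  1-0-1 → 0

0b11110000001111011110100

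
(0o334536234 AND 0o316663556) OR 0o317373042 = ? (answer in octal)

0o334536234 AND 0o316663556 = 0o314422014.
Then OR with 0o317373042.

0o317773056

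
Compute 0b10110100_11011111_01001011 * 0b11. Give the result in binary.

0b10000111101001110111100001

Multiply each base-2 digit by 3, carrying:
  1×3 = 3 → write 1 carry 1
  1×3+1 = 4 → write 0 carry 2
  0×3+2 = 2 → write 0 carry 1
  1×3+1 = 4 → write 0 carry 2
  0×3+2 = 2 → write 0 carry 1
  0×3+1 = 1 → write 1
  1×3 = 3 → write 1 carry 1
  0×3+1 = 1 → write 1
  1×3 = 3 → write 1 carry 1
  1×3+1 = 4 → write 0 carry 2
  1×3+2 = 5 → write 1 carry 2
  1×3+2 = 5 → write 1 carry 2
  1×3+2 = 5 → write 1 carry 2
  0×3+2 = 2 → write 0 carry 1
  1×3+1 = 4 → write 0 carry 2
  1×3+2 = 5 → write 1 carry 2
  0×3+2 = 2 → write 0 carry 1
  0×3+1 = 1 → write 1
  1×3 = 3 → write 1 carry 1
  0×3+1 = 1 → write 1
  1×3 = 3 → write 1 carry 1
  1×3+1 = 4 → write 0 carry 2
  0×3+2 = 2 → write 0 carry 1
  1×3+1 = 4 → write 0 carry 2
  remaining carry: 10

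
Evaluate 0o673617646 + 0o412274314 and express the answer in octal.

0o1306114162

Add column by column in base 8, right to left:
  6+4 = 2 carry 1
  4+1+1 = 6
  6+3 = 1 carry 1
  7+4+1 = 4 carry 1
  1+7+1 = 1 carry 1
  6+2+1 = 1 carry 1
  3+2+1 = 6
  7+1 = 0 carry 1
  6+4+1 = 3 carry 1
  final carry 1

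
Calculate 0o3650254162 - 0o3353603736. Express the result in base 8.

Subtract column by column in base 8:
  2-6 → 4 (borrow)
  6-3-1 → 2
  1-7 → 2 (borrow)
  4-3-1 → 0
  5-0 → 5
  2-6 → 4 (borrow)
  0-3-1 → 4 (borrow)
  5-5-1 → 7 (borrow)
  6-3-1 → 2
  3-3 → 0

0o274450224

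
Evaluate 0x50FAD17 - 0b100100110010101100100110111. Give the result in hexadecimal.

0x7653E0

0b100100110010101100100110111 = 0x4995937 in hexadecimal.
Subtract column by column in base 16:
  7-7 → 0
  1-3 → E (borrow)
  D-9-1 → 3
  A-5 → 5
  F-9 → 6
  0-9 → 7 (borrow)
  5-4-1 → 0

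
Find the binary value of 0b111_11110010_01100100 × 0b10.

Multiply each base-2 digit by 2, carrying:
  0×2 = 0 → write 0
  0×2 = 0 → write 0
  1×2 = 2 → write 0 carry 1
  0×2+1 = 1 → write 1
  0×2 = 0 → write 0
  1×2 = 2 → write 0 carry 1
  1×2+1 = 3 → write 1 carry 1
  0×2+1 = 1 → write 1
  0×2 = 0 → write 0
  1×2 = 2 → write 0 carry 1
  0×2+1 = 1 → write 1
  0×2 = 0 → write 0
  1×2 = 2 → write 0 carry 1
  1×2+1 = 3 → write 1 carry 1
  1×2+1 = 3 → write 1 carry 1
  1×2+1 = 3 → write 1 carry 1
  1×2+1 = 3 → write 1 carry 1
  1×2+1 = 3 → write 1 carry 1
  1×2+1 = 3 → write 1 carry 1
  remaining carry: 1

0b11111110010011001000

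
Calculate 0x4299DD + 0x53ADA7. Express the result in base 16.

Add column by column in base 16, right to left:
  D+7 = 4 carry 1
  D+A+1 = 8 carry 1
  9+D+1 = 7 carry 1
  9+A+1 = 4 carry 1
  2+3+1 = 6
  4+5 = 9

0x964784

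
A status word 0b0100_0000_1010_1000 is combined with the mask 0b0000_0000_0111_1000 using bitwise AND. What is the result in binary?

AND bit by bit (1 only where both bits are 1):
  0100000010101000
& 0000000001111000
= 0000000000101000

0b0000000000101000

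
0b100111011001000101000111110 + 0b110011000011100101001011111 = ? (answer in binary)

Add column by column in base 2, right to left:
  0+1 = 1
  1+1 = 0 carry 1
  1+1+1 = 1 carry 1
  1+1+1 = 1 carry 1
  1+1+1 = 1 carry 1
  1+0+1 = 0 carry 1
  0+1+1 = 0 carry 1
  0+0+1 = 1
  0+0 = 0
  1+1 = 0 carry 1
  0+0+1 = 1
  1+1 = 0 carry 1
  0+0+1 = 1
  0+0 = 0
  0+1 = 1
  1+1 = 0 carry 1
  0+1+1 = 0 carry 1
  0+0+1 = 1
  1+0 = 1
  1+0 = 1
  0+0 = 0
  1+1 = 0 carry 1
  1+1+1 = 1 carry 1
  1+0+1 = 0 carry 1
  0+0+1 = 1
  0+1 = 1
  1+1 = 0 carry 1
  final carry 1

0b1011010011100101010010011101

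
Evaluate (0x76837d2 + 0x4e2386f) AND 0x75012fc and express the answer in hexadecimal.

Add column by column in base 16, right to left:
  2+f = 1 carry 1
  d+6+1 = 4 carry 1
  7+8+1 = 0 carry 1
  3+3+1 = 7
  8+2 = a
  6+e = 4 carry 1
  7+4+1 = c
Sum = 0xc4a7041; now AND with 0x75012fc:
  c&7=4, 4&5=4, a&0=0, 7&1=1, 0&2=0, 4&f=4, 1&c=0

0x4401040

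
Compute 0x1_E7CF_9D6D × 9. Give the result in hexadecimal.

Multiply each base-16 digit by 9, carrying:
  D×9 = 117 → write 5 carry 7
  6×9+7 = 61 → write D carry 3
  D×9+3 = 120 → write 8 carry 7
  9×9+7 = 88 → write 8 carry 5
  F×9+5 = 140 → write C carry 8
  C×9+8 = 116 → write 4 carry 7
  7×9+7 = 70 → write 6 carry 4
  E×9+4 = 130 → write 2 carry 8
  1×9+8 = 17 → write 1 carry 1
  remaining carry: 1

0x11264C88D5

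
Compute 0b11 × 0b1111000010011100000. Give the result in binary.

0b101101000111010100000

Multiply each base-2 digit by 3, carrying:
  0×3 = 0 → write 0
  0×3 = 0 → write 0
  0×3 = 0 → write 0
  0×3 = 0 → write 0
  0×3 = 0 → write 0
  1×3 = 3 → write 1 carry 1
  1×3+1 = 4 → write 0 carry 2
  1×3+2 = 5 → write 1 carry 2
  0×3+2 = 2 → write 0 carry 1
  0×3+1 = 1 → write 1
  1×3 = 3 → write 1 carry 1
  0×3+1 = 1 → write 1
  0×3 = 0 → write 0
  0×3 = 0 → write 0
  0×3 = 0 → write 0
  1×3 = 3 → write 1 carry 1
  1×3+1 = 4 → write 0 carry 2
  1×3+2 = 5 → write 1 carry 2
  1×3+2 = 5 → write 1 carry 2
  remaining carry: 10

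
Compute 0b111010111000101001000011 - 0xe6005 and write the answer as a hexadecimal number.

0b111010111000101001000011 = 0xeb8a43 in hexadecimal.
Subtract column by column in base 16:
  3-5 → e (borrow)
  4-0-1 → 3
  a-0 → a
  8-6 → 2
  b-e → d (borrow)
  e-0-1 → d

0xdd2a3e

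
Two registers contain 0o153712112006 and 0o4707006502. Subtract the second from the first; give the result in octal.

0o147003103304

Subtract column by column in base 8:
  6-2 → 4
  0-0 → 0
  0-5 → 3 (borrow)
  2-6-1 → 3 (borrow)
  1-0-1 → 0
  1-0 → 1
  2-7 → 3 (borrow)
  1-0-1 → 0
  7-7 → 0
  3-4 → 7 (borrow)
  5-0-1 → 4
  1-0 → 1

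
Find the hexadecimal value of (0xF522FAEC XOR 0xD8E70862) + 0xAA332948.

0xD7F91BD6

First 0xF522FAEC XOR 0xD8E70862 = 0x2DC5F28E.
Add column by column in base 16, right to left:
  E+8 = 6 carry 1
  8+4+1 = D
  2+9 = B
  F+2 = 1 carry 1
  5+3+1 = 9
  C+3 = F
  D+A = 7 carry 1
  2+A+1 = D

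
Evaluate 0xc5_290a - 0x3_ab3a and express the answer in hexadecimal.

Subtract column by column in base 16:
  a-a → 0
  0-3 → d (borrow)
  9-b-1 → d (borrow)
  2-a-1 → 7 (borrow)
  5-3-1 → 1
  c-0 → c

0xc17dd0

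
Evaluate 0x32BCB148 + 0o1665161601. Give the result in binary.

0b1000001100100011001010011001001

0x32BCB148 = 0b110010101111001011000101001000 in binary.
0o1665161601 = 0b1110110101001110001110000001 in binary.
Add column by column in base 2, right to left:
  0+1 = 1
  0+0 = 0
  0+0 = 0
  1+0 = 1
  0+0 = 0
  0+0 = 0
  1+0 = 1
  0+1 = 1
  1+1 = 0 carry 1
  0+1+1 = 0 carry 1
  0+0+1 = 1
  0+0 = 0
  1+0 = 1
  1+1 = 0 carry 1
  0+1+1 = 0 carry 1
  1+1+1 = 1 carry 1
  0+0+1 = 1
  0+0 = 0
  1+1 = 0 carry 1
  1+0+1 = 0 carry 1
  1+1+1 = 1 carry 1
  1+0+1 = 0 carry 1
  0+1+1 = 0 carry 1
  1+1+1 = 1 carry 1
  0+0+1 = 1
  1+1 = 0 carry 1
  0+1+1 = 0 carry 1
  0+1+1 = 0 carry 1
  1+0+1 = 0 carry 1
  1+0+1 = 0 carry 1
  final carry 1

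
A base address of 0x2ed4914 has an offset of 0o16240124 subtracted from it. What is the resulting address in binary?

0x2ed4914 = 0b10111011010100100100010100 in binary.
0o16240124 = 0b1110010100000001010100 in binary.
Subtract column by column in base 2:
  0-0 → 0
  0-0 → 0
  1-1 → 0
  0-0 → 0
  1-1 → 0
  0-0 → 0
  0-1 → 1 (borrow)
  0-0-1 → 1 (borrow)
  1-0-1 → 0
  0-0 → 0
  0-0 → 0
  1-0 → 1
  0-0 → 0
  0-0 → 0
  1-1 → 0
  0-0 → 0
  1-1 → 0
  0-0 → 0
  1-0 → 1
  1-1 → 0
  0-1 → 1 (borrow)
  1-1-1 → 1 (borrow)
  1-0-1 → 0
  1-0 → 1
  0-0 → 0
  1-0 → 1

0b10101101000000100011000000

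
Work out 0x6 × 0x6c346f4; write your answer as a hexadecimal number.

0x2893a9b8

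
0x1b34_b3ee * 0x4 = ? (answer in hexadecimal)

0x6cd2cfb8

Multiply each base-16 digit by 4, carrying:
  e×4 = 56 → write 8 carry 3
  e×4+3 = 59 → write b carry 3
  3×4+3 = 15 → write f
  b×4 = 44 → write c carry 2
  4×4+2 = 18 → write 2 carry 1
  3×4+1 = 13 → write d
  b×4 = 44 → write c carry 2
  1×4+2 = 6 → write 6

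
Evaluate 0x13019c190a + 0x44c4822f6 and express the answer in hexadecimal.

0x174de43c00

Add column by column in base 16, right to left:
  a+6 = 0 carry 1
  0+f+1 = 0 carry 1
  9+2+1 = c
  1+2 = 3
  c+8 = 4 carry 1
  9+4+1 = e
  1+c = d
  0+4 = 4
  3+4 = 7
  1+0 = 1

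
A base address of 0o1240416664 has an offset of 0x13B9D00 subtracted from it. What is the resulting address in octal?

0x13B9D00 = 0o116716400 in octal.
Subtract column by column in base 8:
  4-0 → 4
  6-0 → 6
  6-4 → 2
  6-6 → 0
  1-1 → 0
  4-7 → 5 (borrow)
  0-6-1 → 1 (borrow)
  4-1-1 → 2
  2-1 → 1
  1-0 → 1

0o1121500264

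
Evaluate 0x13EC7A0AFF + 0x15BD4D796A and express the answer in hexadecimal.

0x29A9C78469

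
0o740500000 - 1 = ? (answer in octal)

The trailing 5 digits are 0, so subtracting 1 borrows through: they become 7 and the next digit up decrements.

0o740477777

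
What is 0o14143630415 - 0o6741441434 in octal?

Subtract column by column in base 8:
  5-4 → 1
  1-3 → 6 (borrow)
  4-4-1 → 7 (borrow)
  0-1-1 → 6 (borrow)
  3-4-1 → 6 (borrow)
  6-4-1 → 1
  3-1 → 2
  4-4 → 0
  1-7 → 2 (borrow)
  4-6-1 → 5 (borrow)
  1-0-1 → 0

0o5202166761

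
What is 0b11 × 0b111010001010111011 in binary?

0b10101110100000110001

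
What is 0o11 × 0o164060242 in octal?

0o2024662662

Multiply each base-8 digit by 9, carrying:
  2×9 = 18 → write 2 carry 2
  4×9+2 = 38 → write 6 carry 4
  2×9+4 = 22 → write 6 carry 2
  0×9+2 = 2 → write 2
  6×9 = 54 → write 6 carry 6
  0×9+6 = 6 → write 6
  4×9 = 36 → write 4 carry 4
  6×9+4 = 58 → write 2 carry 7
  1×9+7 = 16 → write 0 carry 2
  remaining carry: 2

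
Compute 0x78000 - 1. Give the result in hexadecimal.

0x77FFF

The trailing 3 digits are 0, so subtracting 1 borrows through: they become F and the next digit up decrements.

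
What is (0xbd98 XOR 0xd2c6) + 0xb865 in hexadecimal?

0x127c3

First 0xbd98 XOR 0xd2c6 = 0x6f5e.
Add column by column in base 16, right to left:
  e+5 = 3 carry 1
  5+6+1 = c
  f+8 = 7 carry 1
  6+b+1 = 2 carry 1
  final carry 1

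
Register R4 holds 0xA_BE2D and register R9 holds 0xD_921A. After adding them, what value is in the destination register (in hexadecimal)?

Add column by column in base 16, right to left:
  D+A = 7 carry 1
  2+1+1 = 4
  E+2 = 0 carry 1
  B+9+1 = 5 carry 1
  A+D+1 = 8 carry 1
  final carry 1

0x185047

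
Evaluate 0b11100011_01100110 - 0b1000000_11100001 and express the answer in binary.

0b1010001010000101

Subtract column by column in base 2:
  0-1 → 1 (borrow)
  1-0-1 → 0
  1-0 → 1
  0-0 → 0
  0-0 → 0
  1-1 → 0
  1-1 → 0
  0-1 → 1 (borrow)
  1-0-1 → 0
  1-0 → 1
  0-0 → 0
  0-0 → 0
  0-0 → 0
  1-0 → 1
  1-1 → 0
  1-0 → 1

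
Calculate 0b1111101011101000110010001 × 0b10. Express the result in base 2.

0b11111010111010001100100010

Multiply each base-2 digit by 2, carrying:
  1×2 = 2 → write 0 carry 1
  0×2+1 = 1 → write 1
  0×2 = 0 → write 0
  0×2 = 0 → write 0
  1×2 = 2 → write 0 carry 1
  0×2+1 = 1 → write 1
  0×2 = 0 → write 0
  1×2 = 2 → write 0 carry 1
  1×2+1 = 3 → write 1 carry 1
  0×2+1 = 1 → write 1
  0×2 = 0 → write 0
  0×2 = 0 → write 0
  1×2 = 2 → write 0 carry 1
  0×2+1 = 1 → write 1
  1×2 = 2 → write 0 carry 1
  1×2+1 = 3 → write 1 carry 1
  1×2+1 = 3 → write 1 carry 1
  0×2+1 = 1 → write 1
  1×2 = 2 → write 0 carry 1
  0×2+1 = 1 → write 1
  1×2 = 2 → write 0 carry 1
  1×2+1 = 3 → write 1 carry 1
  1×2+1 = 3 → write 1 carry 1
  1×2+1 = 3 → write 1 carry 1
  1×2+1 = 3 → write 1 carry 1
  remaining carry: 1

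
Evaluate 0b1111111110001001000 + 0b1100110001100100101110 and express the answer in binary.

Add column by column in base 2, right to left:
  0+0 = 0
  0+1 = 1
  0+1 = 1
  1+1 = 0 carry 1
  0+0+1 = 1
  0+1 = 1
  1+0 = 1
  0+0 = 0
  0+1 = 1
  0+0 = 0
  1+0 = 1
  1+1 = 0 carry 1
  1+1+1 = 1 carry 1
  1+0+1 = 0 carry 1
  1+0+1 = 0 carry 1
  1+0+1 = 0 carry 1
  1+1+1 = 1 carry 1
  1+1+1 = 1 carry 1
  1+0+1 = 0 carry 1
  0+0+1 = 1
  0+1 = 1
  0+1 = 1

0b1110110001010101110110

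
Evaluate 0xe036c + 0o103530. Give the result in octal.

0o3505304

0xe036c = 0o3401554 in octal.
Add column by column in base 8, right to left:
  4+0 = 4
  5+3 = 0 carry 1
  5+5+1 = 3 carry 1
  1+3+1 = 5
  0+0 = 0
  4+1 = 5
  3+0 = 3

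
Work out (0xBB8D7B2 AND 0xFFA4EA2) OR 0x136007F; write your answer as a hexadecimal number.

0xBBE46FF

0xBB8D7B2 AND 0xFFA4EA2 = 0xBB846A2.
Then OR with 0x136007F.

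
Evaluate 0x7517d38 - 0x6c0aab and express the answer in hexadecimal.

Subtract column by column in base 16:
  8-b → d (borrow)
  3-a-1 → 8 (borrow)
  d-a-1 → 2
  7-0 → 7
  1-c → 5 (borrow)
  5-6-1 → e (borrow)
  7-0-1 → 6

0x6e5728d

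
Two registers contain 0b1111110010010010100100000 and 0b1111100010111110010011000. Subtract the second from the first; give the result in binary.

0b1111010100010001000

Subtract column by column in base 2:
  0-0 → 0
  0-0 → 0
  0-0 → 0
  0-1 → 1 (borrow)
  0-1-1 → 0 (borrow)
  1-0-1 → 0
  0-0 → 0
  0-1 → 1 (borrow)
  1-0-1 → 0
  0-0 → 0
  1-1 → 0
  0-1 → 1 (borrow)
  0-1-1 → 0 (borrow)
  1-1-1 → 1 (borrow)
  0-1-1 → 0 (borrow)
  0-0-1 → 1 (borrow)
  1-1-1 → 1 (borrow)
  0-0-1 → 1 (borrow)
  0-0-1 → 1 (borrow)
  1-0-1 → 0
  1-1 → 0
  1-1 → 0
  1-1 → 0
  1-1 → 0
  1-1 → 0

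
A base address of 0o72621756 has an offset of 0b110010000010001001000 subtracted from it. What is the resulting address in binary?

0b110100100001111110100110

0o72621756 = 0b111010110010001111101110 in binary.
Subtract column by column in base 2:
  0-0 → 0
  1-0 → 1
  1-0 → 1
  1-1 → 0
  0-0 → 0
  1-0 → 1
  1-1 → 0
  1-0 → 1
  1-0 → 1
  1-0 → 1
  0-1 → 1 (borrow)
  0-0-1 → 1 (borrow)
  0-0-1 → 1 (borrow)
  1-0-1 → 0
  0-0 → 0
  0-0 → 0
  1-1 → 0
  1-0 → 1
  0-0 → 0
  1-1 → 0
  0-1 → 1 (borrow)
  1-0-1 → 0
  1-0 → 1
  1-0 → 1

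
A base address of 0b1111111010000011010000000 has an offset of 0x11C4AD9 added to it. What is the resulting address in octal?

0b1111111010000011010000000 = 0o177203200 in octal.
0x11C4AD9 = 0o107045331 in octal.
Add column by column in base 8, right to left:
  0+1 = 1
  0+3 = 3
  2+3 = 5
  3+5 = 0 carry 1
  0+4+1 = 5
  2+0 = 2
  7+7 = 6 carry 1
  7+0+1 = 0 carry 1
  1+1+1 = 3

0o306250531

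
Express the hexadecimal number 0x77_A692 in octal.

Expand each hex digit to 4 bits: 7=0111 7=0111 A=1010 6=0110 9=1001 2=0010.
Group the bits in threes: 011 101 111 010 011 010 010 010 → 35723222.

0o35723222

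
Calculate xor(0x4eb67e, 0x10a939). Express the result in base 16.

0x5e1f47

XOR each hex digit independently (no carries):
  4^1=5, e^0=e, b^a=1, 6^9=f, 7^3=4, e^9=7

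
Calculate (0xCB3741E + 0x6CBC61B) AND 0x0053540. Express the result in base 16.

Add column by column in base 16, right to left:
  E+B = 9 carry 1
  1+1+1 = 3
  4+6 = A
  7+C = 3 carry 1
  3+B+1 = F
  B+C = 7 carry 1
  C+6+1 = 3 carry 1
  final carry 1
Sum = 0x137F3A39; now AND with 0x0053540:
  1&0=0, 3&0=0, 7&0=0, F&5=5, 3&3=3, A&5=0, 3&4=0, 9&0=0

0x53000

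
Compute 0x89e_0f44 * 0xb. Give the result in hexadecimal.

Multiply each base-16 digit by 11, carrying:
  4×11 = 44 → write c carry 2
  4×11+2 = 46 → write e carry 2
  f×11+2 = 167 → write 7 carry 10
  0×11+10 = 10 → write a
  e×11 = 154 → write a carry 9
  9×11+9 = 108 → write c carry 6
  8×11+6 = 94 → write e carry 5
  remaining carry: 5

0x5ecaa7ec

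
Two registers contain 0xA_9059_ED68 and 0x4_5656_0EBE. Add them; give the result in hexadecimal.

Add column by column in base 16, right to left:
  8+E = 6 carry 1
  6+B+1 = 2 carry 1
  D+E+1 = C carry 1
  E+0+1 = F
  9+6 = F
  5+5 = A
  0+6 = 6
  9+5 = E
  A+4 = E

0xEE6AFFC26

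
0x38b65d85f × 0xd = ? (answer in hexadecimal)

0x2e142bfcd3

Multiply each base-16 digit by 13, carrying:
  f×13 = 195 → write 3 carry 12
  5×13+12 = 77 → write d carry 4
  8×13+4 = 108 → write c carry 6
  d×13+6 = 175 → write f carry 10
  5×13+10 = 75 → write b carry 4
  6×13+4 = 82 → write 2 carry 5
  b×13+5 = 148 → write 4 carry 9
  8×13+9 = 113 → write 1 carry 7
  3×13+7 = 46 → write e carry 2
  remaining carry: 2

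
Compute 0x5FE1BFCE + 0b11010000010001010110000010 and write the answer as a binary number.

0x5FE1BFCE = 0b1011111111000011011111111001110 in binary.
Add column by column in base 2, right to left:
  0+0 = 0
  1+1 = 0 carry 1
  1+0+1 = 0 carry 1
  1+0+1 = 0 carry 1
  0+0+1 = 1
  0+0 = 0
  1+0 = 1
  1+1 = 0 carry 1
  1+1+1 = 1 carry 1
  1+0+1 = 0 carry 1
  1+1+1 = 1 carry 1
  1+0+1 = 0 carry 1
  1+1+1 = 1 carry 1
  1+0+1 = 0 carry 1
  0+0+1 = 1
  1+0 = 1
  1+1 = 0 carry 1
  0+0+1 = 1
  0+0 = 0
  0+0 = 0
  0+0 = 0
  1+0 = 1
  1+1 = 0 carry 1
  1+0+1 = 0 carry 1
  1+1+1 = 1 carry 1
  1+1+1 = 1 carry 1
  1+0+1 = 0 carry 1
  1+0+1 = 0 carry 1
  1+0+1 = 0 carry 1
  0+0+1 = 1
  1+0 = 1

0b1100011001000101101010101010000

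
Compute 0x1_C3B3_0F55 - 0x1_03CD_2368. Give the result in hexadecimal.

0xBFE5EBED

Subtract column by column in base 16:
  5-8 → D (borrow)
  5-6-1 → E (borrow)
  F-3-1 → B
  0-2 → E (borrow)
  3-D-1 → 5 (borrow)
  B-C-1 → E (borrow)
  3-3-1 → F (borrow)
  C-0-1 → B
  1-1 → 0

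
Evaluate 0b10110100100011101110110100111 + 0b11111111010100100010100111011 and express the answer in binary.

0b110110011111000010001011100010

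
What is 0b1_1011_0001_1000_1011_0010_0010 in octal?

0o154305442

Group the bits in threes: 001 101 100 011 000 101 100 100 010 → 154305442.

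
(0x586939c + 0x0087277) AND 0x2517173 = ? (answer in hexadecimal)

0x10013

Add column by column in base 16, right to left:
  c+7 = 3 carry 1
  9+7+1 = 1 carry 1
  3+2+1 = 6
  9+7 = 0 carry 1
  6+8+1 = f
  8+0 = 8
  5+0 = 5
Sum = 0x58f0613; now AND with 0x2517173:
  5&2=0, 8&5=0, f&1=1, 0&7=0, 6&1=0, 1&7=1, 3&3=3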